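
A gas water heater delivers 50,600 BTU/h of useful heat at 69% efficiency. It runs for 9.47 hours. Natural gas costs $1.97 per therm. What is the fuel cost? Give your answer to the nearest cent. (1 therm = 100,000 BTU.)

$13.68

Heat delivered = 50,600 BTU/h × 9.47 h = 479,182 BTU
Gas input = 479,182 / 0.69 = 694,467 BTU
= 694,467 / 100,000 = 6.945 therm
Cost = 6.945 × $1.97/therm = $13.68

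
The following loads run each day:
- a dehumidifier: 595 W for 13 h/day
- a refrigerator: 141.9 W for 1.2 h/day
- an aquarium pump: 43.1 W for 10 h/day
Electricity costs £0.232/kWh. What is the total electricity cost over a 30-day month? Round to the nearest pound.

£58

dehumidifier: 595 W × 13 h × 30 d = 232,050 Wh = 232.1 kWh
refrigerator: 141.9 W × 1.2 h × 30 d = 5,108 Wh = 5.108 kWh
aquarium pump: 43.1 W × 10 h × 30 d = 12,930 Wh = 12.93 kWh
Total energy = 232.1 + 5.108 + 12.93 = 250.1 kWh
Cost = 250.1 kWh × £0.232 = £58.02 ≈ £58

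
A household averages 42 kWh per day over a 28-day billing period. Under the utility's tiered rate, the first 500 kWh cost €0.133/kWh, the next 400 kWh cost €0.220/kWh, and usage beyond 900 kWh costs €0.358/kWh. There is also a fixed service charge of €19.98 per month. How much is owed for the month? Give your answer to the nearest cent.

€273.29

Usage = 42 kWh/day × 28 days = 1176 kWh
First 500 kWh × €0.133 = €66.50
Next 400 kWh × €0.220 = €88.00
Remaining 276 kWh × €0.358 = €98.81
Energy charge = €253.31; + service €19.98 = €273.29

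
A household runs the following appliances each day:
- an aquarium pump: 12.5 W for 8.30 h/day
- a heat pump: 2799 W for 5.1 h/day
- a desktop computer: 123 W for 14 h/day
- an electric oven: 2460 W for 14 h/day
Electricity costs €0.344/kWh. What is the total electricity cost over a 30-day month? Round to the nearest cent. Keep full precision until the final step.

aquarium pump: 12.5 W × 8.30 h × 30 d = 3,113 Wh = 3.113 kWh
heat pump: 2799 W × 5.1 h × 30 d = 428,247 Wh = 428.2 kWh
desktop computer: 123 W × 14 h × 30 d = 51,660 Wh = 51.66 kWh
electric oven: 2460 W × 14 h × 30 d = 1,033,200 Wh = 1,033 kWh
Total energy = 3.113 + 428.2 + 51.66 + 1,033 = 1,516 kWh
Cost = 1,516 kWh × €0.344 = €521.58

€521.58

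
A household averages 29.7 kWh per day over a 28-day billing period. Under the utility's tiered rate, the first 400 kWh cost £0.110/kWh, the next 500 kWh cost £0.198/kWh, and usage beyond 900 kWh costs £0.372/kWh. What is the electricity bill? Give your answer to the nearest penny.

Usage = 29.7 kWh/day × 28 days = 831.6 kWh
First 400 kWh × £0.110 = £44.00
Next 431.6 kWh × £0.198 = £85.46
Remaining tier: 0 kWh (not reached)
Total = £129.46

£129.46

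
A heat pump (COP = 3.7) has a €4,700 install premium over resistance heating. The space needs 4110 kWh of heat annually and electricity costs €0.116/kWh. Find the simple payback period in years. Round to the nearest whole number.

Resistance: 4110 kWh × €0.116 = €476.76/yr
Heat pump: 4110 / 3.7 = 1111 kWh in → × €0.116 = €128.85/yr
Annual savings = €347.91
Payback = €4,700 / €347.91 = 13.5 years

14 years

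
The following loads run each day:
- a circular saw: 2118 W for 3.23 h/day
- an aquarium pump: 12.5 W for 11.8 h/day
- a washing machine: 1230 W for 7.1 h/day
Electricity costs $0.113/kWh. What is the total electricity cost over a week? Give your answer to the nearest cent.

circular saw: 2118 W × 3.23 h × 7 d = 47,888 Wh = 47.89 kWh
aquarium pump: 12.5 W × 11.8 h × 7 d = 1,032 Wh = 1.032 kWh
washing machine: 1230 W × 7.1 h × 7 d = 61,131 Wh = 61.13 kWh
Total energy = 47.89 + 1.032 + 61.13 = 110.1 kWh
Cost = 110.1 kWh × $0.113 = $12.44

$12.44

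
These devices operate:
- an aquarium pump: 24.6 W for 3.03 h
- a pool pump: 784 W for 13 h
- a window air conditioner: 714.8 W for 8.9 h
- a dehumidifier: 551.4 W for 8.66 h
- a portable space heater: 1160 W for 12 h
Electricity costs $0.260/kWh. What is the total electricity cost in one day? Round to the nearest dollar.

$9

aquarium pump: 24.6 W × 3.03 h = 75 Wh = 0.07454 kWh
pool pump: 784 W × 13 h = 10,192 Wh = 10.19 kWh
window air conditioner: 714.8 W × 8.9 h = 6,362 Wh = 6.362 kWh
dehumidifier: 551.4 W × 8.66 h = 4,775 Wh = 4.775 kWh
portable space heater: 1160 W × 12 h = 13,920 Wh = 13.92 kWh
Total energy = 0.07454 + 10.19 + 6.362 + 4.775 + 13.92 = 35.32 kWh
Cost = 35.32 kWh × $0.260 = $9.18 ≈ $9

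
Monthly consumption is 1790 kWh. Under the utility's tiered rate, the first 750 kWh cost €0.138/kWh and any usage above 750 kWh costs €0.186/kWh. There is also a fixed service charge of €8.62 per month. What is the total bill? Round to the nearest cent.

€305.56

First 750 kWh × €0.138 = €103.50
Remaining 1040 kWh × €0.186 = €193.44
Energy charge = €296.94; + service €8.62 = €305.56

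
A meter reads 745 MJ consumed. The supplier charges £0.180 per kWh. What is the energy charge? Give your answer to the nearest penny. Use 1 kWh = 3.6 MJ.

£37.25

745 MJ × (0.27778 kWh/MJ) = 206.9 kWh
Cost = 206.9 kWh × £0.180/kWh = £37.25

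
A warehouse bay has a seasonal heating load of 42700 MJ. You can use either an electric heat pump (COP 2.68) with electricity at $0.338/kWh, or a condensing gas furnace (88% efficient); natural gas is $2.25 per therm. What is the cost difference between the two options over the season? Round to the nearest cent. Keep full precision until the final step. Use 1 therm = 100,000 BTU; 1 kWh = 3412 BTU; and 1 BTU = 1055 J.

Heat load = 42700 MJ = 42,700,000,000 J / 1055 = 40,473,934 BTU
Gas: input = 40,473,934 / 0.88 = 45,993,106 BTU = 459.9 therm → 459.9 × $2.25 = $1,034.84
Heat pump: 40,473,934 BTU / 3412 = 11,860 kWh heat; / 2.68 = 4,426 kWh in → × $0.338 = $1,496.06
Difference = |$1,034.84 − $1,496.06| = $461.21

$461.21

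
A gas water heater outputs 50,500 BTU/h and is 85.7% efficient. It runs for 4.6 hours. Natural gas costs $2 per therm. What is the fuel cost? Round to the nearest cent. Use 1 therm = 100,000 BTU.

Heat delivered = 50,500 BTU/h × 4.6 h = 232,300 BTU
Gas input = 232,300 / 0.857 = 271,062 BTU
= 271,062 / 100,000 = 2.711 therm
Cost = 2.711 × $2/therm = $5.42

$5.42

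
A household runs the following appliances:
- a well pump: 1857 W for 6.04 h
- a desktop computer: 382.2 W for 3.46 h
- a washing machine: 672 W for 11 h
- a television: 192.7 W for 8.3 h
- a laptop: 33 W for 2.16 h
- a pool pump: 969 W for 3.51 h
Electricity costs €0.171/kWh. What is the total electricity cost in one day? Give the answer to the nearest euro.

well pump: 1857 W × 6.04 h = 11,216 Wh = 11.22 kWh
desktop computer: 382.2 W × 3.46 h = 1,322 Wh = 1.322 kWh
washing machine: 672 W × 11 h = 7,392 Wh = 7.392 kWh
television: 192.7 W × 8.3 h = 1,599 Wh = 1.599 kWh
laptop: 33 W × 2.16 h = 71 Wh = 0.07128 kWh
pool pump: 969 W × 3.51 h = 3,401 Wh = 3.401 kWh
Total energy = 11.22 + 1.322 + 7.392 + 1.599 + 0.07128 + 3.401 = 25 kWh
Cost = 25 kWh × €0.171 = €4.28 ≈ €4

€4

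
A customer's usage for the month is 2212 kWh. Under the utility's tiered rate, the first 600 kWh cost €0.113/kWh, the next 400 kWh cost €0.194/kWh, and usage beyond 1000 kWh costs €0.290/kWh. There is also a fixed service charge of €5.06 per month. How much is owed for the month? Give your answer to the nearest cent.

€501.94

First 600 kWh × €0.113 = €67.80
Next 400 kWh × €0.194 = €77.60
Remaining 1212 kWh × €0.290 = €351.48
Energy charge = €496.88; + service €5.06 = €501.94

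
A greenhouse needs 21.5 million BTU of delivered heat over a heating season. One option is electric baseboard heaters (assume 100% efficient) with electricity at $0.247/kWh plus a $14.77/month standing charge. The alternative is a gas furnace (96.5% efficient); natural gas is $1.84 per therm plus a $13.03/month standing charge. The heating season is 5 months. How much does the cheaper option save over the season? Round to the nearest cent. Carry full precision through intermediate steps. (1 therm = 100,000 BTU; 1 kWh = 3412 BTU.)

Heat load = 21.5 × 10⁶ BTU = 21,500,000 BTU
Gas: input = 21,500,000 / 0.965 = 22,279,793 BTU = 222.8 therm → 222.8 × $1.84 = $409.95; + 5 × $13.03 standing = $475.10
Electric: 21,500,000 BTU / 3412 = 6,301 kWh → × $0.247 = $1,556.42; + 5 × $14.77 standing = $1,630.27
Difference = |$475.10 − $1,630.27| = $1,155.17

$1155.17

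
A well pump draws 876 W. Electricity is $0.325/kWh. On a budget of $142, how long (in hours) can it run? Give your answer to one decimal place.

Energy budget = $142 / $0.325 per kWh = 436.9 kWh = 436,923 Wh
Runtime = 436,923 Wh / 876 W = 498.8 h

498.8 h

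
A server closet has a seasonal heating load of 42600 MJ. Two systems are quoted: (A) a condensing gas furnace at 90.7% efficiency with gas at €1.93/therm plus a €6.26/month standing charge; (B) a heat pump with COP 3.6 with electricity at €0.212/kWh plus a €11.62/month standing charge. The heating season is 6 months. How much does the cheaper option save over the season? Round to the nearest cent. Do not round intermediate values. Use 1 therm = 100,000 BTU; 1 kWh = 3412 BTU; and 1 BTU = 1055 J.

Heat load = 42600 MJ = 42,600,000,000 J / 1055 = 40,379,147 BTU
Gas: input = 40,379,147 / 0.907 = 44,519,456 BTU = 445.2 therm → 445.2 × €1.93 = €859.23; + 6 × €6.26 standing = €896.79
Heat pump: 40,379,147 BTU / 3412 = 11,830 kWh heat; / 3.6 = 3,287 kWh in → × €0.212 = €696.92; + 6 × €11.62 standing = €766.64
Difference = |€896.79 − €766.64| = €130.15

€130.15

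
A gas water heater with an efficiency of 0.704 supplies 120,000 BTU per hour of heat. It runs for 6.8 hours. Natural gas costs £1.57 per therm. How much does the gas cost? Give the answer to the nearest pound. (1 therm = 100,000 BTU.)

Heat delivered = 120,000 BTU/h × 6.8 h = 816,000 BTU
Gas input = 816,000 / 0.704 = 1,159,091 BTU
= 1,159,091 / 100,000 = 11.59 therm
Cost = 11.59 × £1.57/therm = £18.20 ≈ £18

£18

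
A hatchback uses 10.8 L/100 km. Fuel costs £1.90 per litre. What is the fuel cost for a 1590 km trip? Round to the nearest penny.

Fuel = 10.8 L/100 km × 1590 km / 100 = 171.7 L
Cost = 171.7 L × £1.90/L = £326.27

£326.27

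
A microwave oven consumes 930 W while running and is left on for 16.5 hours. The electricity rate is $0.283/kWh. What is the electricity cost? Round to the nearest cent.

$4.34

Energy = 930 W × 16.5 h = 15,345 Wh = 15.35 kWh
Cost = 15.35 kWh × $0.283/kWh = $4.34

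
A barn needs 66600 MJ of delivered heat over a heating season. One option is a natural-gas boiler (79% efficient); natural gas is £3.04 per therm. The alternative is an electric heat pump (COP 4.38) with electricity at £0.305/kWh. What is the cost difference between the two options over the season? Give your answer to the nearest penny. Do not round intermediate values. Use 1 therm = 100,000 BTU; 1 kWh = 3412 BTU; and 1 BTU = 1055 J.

Heat load = 66600 MJ = 66,600,000,000 J / 1055 = 63,127,962 BTU
Gas: input = 63,127,962 / 0.79 = 79,908,813 BTU = 799.1 therm → 799.1 × £3.04 = £2,429.23
Heat pump: 63,127,962 BTU / 3412 = 18,500 kWh heat; / 4.38 = 4,224 kWh in → × £0.305 = £1,288.36
Difference = |£2,429.23 − £1,288.36| = £1,140.86

£1140.86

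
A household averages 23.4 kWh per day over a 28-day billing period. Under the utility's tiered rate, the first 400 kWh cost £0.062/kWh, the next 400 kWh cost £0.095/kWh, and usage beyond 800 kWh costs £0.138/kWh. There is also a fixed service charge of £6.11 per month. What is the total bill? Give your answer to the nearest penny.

Usage = 23.4 kWh/day × 28 days = 655.2 kWh
First 400 kWh × £0.062 = £24.80
Next 255.2 kWh × £0.095 = £24.24
Remaining tier: 0 kWh (not reached)
Energy charge = £49.04; + service £6.11 = £55.15

£55.15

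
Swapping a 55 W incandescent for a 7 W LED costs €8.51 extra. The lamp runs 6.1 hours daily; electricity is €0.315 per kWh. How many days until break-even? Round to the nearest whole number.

92 days

Power saved = 55 − 7 = 48 W
Daily energy saved = 48 W × 6.1 h = 292.8 Wh = 0.2928 kWh
Daily savings = 0.2928 × €0.315 = €0.0922
Payback = €8.51 / €0.0922 per day = 92.27 days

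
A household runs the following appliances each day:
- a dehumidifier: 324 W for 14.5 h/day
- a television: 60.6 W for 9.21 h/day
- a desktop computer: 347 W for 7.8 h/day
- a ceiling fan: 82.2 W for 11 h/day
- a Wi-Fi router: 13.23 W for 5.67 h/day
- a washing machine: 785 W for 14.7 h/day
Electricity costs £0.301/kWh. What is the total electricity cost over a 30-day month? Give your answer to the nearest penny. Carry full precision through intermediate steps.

£184.95

dehumidifier: 324 W × 14.5 h × 30 d = 140,940 Wh = 140.9 kWh
television: 60.6 W × 9.21 h × 30 d = 16,744 Wh = 16.74 kWh
desktop computer: 347 W × 7.8 h × 30 d = 81,198 Wh = 81.2 kWh
ceiling fan: 82.2 W × 11 h × 30 d = 27,126 Wh = 27.13 kWh
Wi-Fi router: 13.23 W × 5.67 h × 30 d = 2,250 Wh = 2.25 kWh
washing machine: 785 W × 14.7 h × 30 d = 346,185 Wh = 346.2 kWh
Total energy = 140.9 + 16.74 + 81.2 + 27.13 + 2.25 + 346.2 = 614.4 kWh
Cost = 614.4 kWh × £0.301 = £184.95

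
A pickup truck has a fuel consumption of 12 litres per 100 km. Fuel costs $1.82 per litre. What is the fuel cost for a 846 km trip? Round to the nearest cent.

$184.77

Fuel = 12 L/100 km × 846 km / 100 = 101.5 L
Cost = 101.5 L × $1.82/L = $184.77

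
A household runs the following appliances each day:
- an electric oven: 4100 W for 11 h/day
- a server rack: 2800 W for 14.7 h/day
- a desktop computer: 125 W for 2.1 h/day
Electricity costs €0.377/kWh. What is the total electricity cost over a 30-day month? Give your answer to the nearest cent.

€978.57

electric oven: 4100 W × 11 h × 30 d = 1,353,000 Wh = 1,353 kWh
server rack: 2800 W × 14.7 h × 30 d = 1,234,800 Wh = 1,235 kWh
desktop computer: 125 W × 2.1 h × 30 d = 7,875 Wh = 7.875 kWh
Total energy = 1,353 + 1,235 + 7.875 = 2,596 kWh
Cost = 2,596 kWh × €0.377 = €978.57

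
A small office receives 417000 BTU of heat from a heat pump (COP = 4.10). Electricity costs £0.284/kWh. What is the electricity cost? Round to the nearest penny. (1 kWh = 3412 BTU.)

£8.47

Heat delivered = 417,000 BTU / 3412 = 122.2 kWh
Electrical input = 122.2 kWh / 4.10 = 29.81 kWh
Cost = 29.81 × £0.284/kWh = £8.47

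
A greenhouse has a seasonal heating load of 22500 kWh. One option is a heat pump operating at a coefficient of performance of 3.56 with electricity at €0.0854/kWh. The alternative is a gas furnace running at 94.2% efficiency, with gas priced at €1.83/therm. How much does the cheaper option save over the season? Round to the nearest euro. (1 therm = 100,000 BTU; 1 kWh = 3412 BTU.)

€952

Heat load = 22500 kWh × 3412 = 76,770,000 BTU
Gas: input = 76,770,000 / 0.942 = 81,496,815 BTU = 815 therm → 815 × €1.83 = €1,491.39
Heat pump: 76,770,000 BTU / 3412 = 22,500 kWh heat; / 3.56 = 6,320 kWh in → × €0.0854 = €539.75
Difference = |€1,491.39 − €539.75| = €951.64 ≈ €952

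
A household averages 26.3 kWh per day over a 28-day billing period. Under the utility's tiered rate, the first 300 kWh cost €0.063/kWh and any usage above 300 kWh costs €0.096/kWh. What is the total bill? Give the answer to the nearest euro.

Usage = 26.3 kWh/day × 28 days = 736.4 kWh
First 300 kWh × €0.063 = €18.90
Remaining 436.4 kWh × €0.096 = €41.89
Total = €60.79 ≈ €61

€61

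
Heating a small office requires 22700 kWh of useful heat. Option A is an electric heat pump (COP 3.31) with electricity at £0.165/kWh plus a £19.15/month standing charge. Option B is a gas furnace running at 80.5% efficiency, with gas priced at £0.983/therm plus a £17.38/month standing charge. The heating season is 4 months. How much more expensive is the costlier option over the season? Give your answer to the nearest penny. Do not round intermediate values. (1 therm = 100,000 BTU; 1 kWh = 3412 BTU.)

Heat load = 22700 kWh × 3412 = 77,452,400 BTU
Gas: input = 77,452,400 / 0.805 = 96,214,161 BTU = 962.1 therm → 962.1 × £0.983 = £945.79; + 4 × £17.38 standing = £1,015.31
Heat pump: 77,452,400 BTU / 3412 = 22,700 kWh heat; / 3.31 = 6,858 kWh in → × £0.165 = £1,131.57; + 4 × £19.15 standing = £1,208.17
Difference = |£1,015.31 − £1,208.17| = £192.87

£192.87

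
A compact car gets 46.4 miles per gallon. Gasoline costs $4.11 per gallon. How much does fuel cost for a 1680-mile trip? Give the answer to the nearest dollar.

Fuel = 1680 mi / 46.4 mpg = 36.21 gal
Cost = 36.21 gal × $4.11/gal = $148.81 ≈ $149

$149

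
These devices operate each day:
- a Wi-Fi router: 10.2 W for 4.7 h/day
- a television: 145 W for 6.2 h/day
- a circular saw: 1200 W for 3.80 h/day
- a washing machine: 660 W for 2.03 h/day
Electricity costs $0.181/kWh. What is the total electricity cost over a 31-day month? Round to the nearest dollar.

Wi-Fi router: 10.2 W × 4.7 h × 31 d = 1,486 Wh = 1.486 kWh
television: 145 W × 6.2 h × 31 d = 27,869 Wh = 27.87 kWh
circular saw: 1200 W × 3.80 h × 31 d = 141,360 Wh = 141.4 kWh
washing machine: 660 W × 2.03 h × 31 d = 41,534 Wh = 41.53 kWh
Total energy = 1.486 + 27.87 + 141.4 + 41.53 = 212.2 kWh
Cost = 212.2 kWh × $0.181 = $38.42 ≈ $38

$38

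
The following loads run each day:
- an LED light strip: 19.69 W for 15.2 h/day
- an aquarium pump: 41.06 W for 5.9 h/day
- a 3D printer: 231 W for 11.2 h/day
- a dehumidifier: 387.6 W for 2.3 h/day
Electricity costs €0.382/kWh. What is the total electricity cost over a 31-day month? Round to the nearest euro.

LED light strip: 19.69 W × 15.2 h × 31 d = 9,278 Wh = 9.278 kWh
aquarium pump: 41.06 W × 5.9 h × 31 d = 7,510 Wh = 7.51 kWh
3D printer: 231 W × 11.2 h × 31 d = 80,203 Wh = 80.2 kWh
dehumidifier: 387.6 W × 2.3 h × 31 d = 27,636 Wh = 27.64 kWh
Total energy = 9.278 + 7.51 + 80.2 + 27.64 = 124.6 kWh
Cost = 124.6 kWh × €0.382 = €47.61 ≈ €48

€48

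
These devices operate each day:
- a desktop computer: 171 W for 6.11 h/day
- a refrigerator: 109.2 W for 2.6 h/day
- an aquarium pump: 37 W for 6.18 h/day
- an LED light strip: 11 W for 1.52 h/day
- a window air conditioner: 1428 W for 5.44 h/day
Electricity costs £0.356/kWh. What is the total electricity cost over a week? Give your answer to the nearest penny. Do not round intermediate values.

desktop computer: 171 W × 6.11 h × 7 d = 7,314 Wh = 7.314 kWh
refrigerator: 109.2 W × 2.6 h × 7 d = 1,987 Wh = 1.987 kWh
aquarium pump: 37 W × 6.18 h × 7 d = 1,601 Wh = 1.601 kWh
LED light strip: 11 W × 1.52 h × 7 d = 117 Wh = 0.117 kWh
window air conditioner: 1428 W × 5.44 h × 7 d = 54,378 Wh = 54.38 kWh
Total energy = 7.314 + 1.987 + 1.601 + 0.117 + 54.38 = 65.4 kWh
Cost = 65.4 kWh × £0.356 = £23.28

£23.28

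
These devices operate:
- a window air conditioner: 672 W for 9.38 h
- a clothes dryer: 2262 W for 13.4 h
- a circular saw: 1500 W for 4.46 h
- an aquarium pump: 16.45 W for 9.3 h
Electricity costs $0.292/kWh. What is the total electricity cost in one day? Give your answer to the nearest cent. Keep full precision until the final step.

$12.69

window air conditioner: 672 W × 9.38 h = 6,303 Wh = 6.303 kWh
clothes dryer: 2262 W × 13.4 h = 30,311 Wh = 30.31 kWh
circular saw: 1500 W × 4.46 h = 6,690 Wh = 6.69 kWh
aquarium pump: 16.45 W × 9.3 h = 153 Wh = 0.153 kWh
Total energy = 6.303 + 30.31 + 6.69 + 0.153 = 43.46 kWh
Cost = 43.46 kWh × $0.292 = $12.69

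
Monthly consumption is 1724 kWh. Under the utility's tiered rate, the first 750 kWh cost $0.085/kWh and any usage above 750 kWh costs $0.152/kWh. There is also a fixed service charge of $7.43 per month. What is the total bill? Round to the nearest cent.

First 750 kWh × $0.085 = $63.75
Remaining 974 kWh × $0.152 = $148.05
Energy charge = $211.80; + service $7.43 = $219.23

$219.23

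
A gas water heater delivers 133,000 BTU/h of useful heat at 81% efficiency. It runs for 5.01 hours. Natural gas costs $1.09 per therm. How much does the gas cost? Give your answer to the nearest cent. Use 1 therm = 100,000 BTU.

$8.97

Heat delivered = 133,000 BTU/h × 5.01 h = 666,330 BTU
Gas input = 666,330 / 0.81 = 822,630 BTU
= 822,630 / 100,000 = 8.226 therm
Cost = 8.226 × $1.09/therm = $8.97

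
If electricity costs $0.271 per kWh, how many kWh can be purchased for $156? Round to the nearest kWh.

$156 / $0.271 per kWh = 575.6 kWh

576 kWh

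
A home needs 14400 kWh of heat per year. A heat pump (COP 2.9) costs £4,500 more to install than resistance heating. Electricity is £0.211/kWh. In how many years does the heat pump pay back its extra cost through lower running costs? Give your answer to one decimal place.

Resistance: 14400 kWh × £0.211 = £3,038.40/yr
Heat pump: 14400 / 2.9 = 4966 kWh in → × £0.211 = £1,047.72/yr
Annual savings = £1,990.68
Payback = £4,500 / £1,990.68 = 2.26 years

2.3 years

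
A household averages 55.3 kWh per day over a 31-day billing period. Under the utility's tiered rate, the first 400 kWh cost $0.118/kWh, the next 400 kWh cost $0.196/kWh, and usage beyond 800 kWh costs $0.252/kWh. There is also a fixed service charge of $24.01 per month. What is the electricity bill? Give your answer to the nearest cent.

$380.01

Usage = 55.3 kWh/day × 31 days = 1714.3 kWh
First 400 kWh × $0.118 = $47.20
Next 400 kWh × $0.196 = $78.40
Remaining 914.3 kWh × $0.252 = $230.40
Energy charge = $356.00; + service $24.01 = $380.01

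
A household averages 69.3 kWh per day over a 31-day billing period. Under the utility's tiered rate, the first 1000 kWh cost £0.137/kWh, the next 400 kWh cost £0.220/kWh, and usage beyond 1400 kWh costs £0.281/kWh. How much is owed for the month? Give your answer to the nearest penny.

Usage = 69.3 kWh/day × 31 days = 2148.3 kWh
First 1000 kWh × £0.137 = £137.00
Next 400 kWh × £0.220 = £88.00
Remaining 748.3 kWh × £0.281 = £210.27
Total = £435.27

£435.27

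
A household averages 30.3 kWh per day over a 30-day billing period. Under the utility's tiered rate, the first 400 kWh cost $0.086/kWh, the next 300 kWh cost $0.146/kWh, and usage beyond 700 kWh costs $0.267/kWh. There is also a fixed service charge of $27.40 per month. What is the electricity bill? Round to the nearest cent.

$161.40

Usage = 30.3 kWh/day × 30 days = 909 kWh
First 400 kWh × $0.086 = $34.40
Next 300 kWh × $0.146 = $43.80
Remaining 209 kWh × $0.267 = $55.80
Energy charge = $134.00; + service $27.40 = $161.40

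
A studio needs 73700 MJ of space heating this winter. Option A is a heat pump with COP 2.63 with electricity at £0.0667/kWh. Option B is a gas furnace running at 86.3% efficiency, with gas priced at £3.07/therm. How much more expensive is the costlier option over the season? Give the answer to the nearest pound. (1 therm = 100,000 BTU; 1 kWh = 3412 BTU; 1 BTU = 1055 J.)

Heat load = 73700 MJ = 73,700,000,000 J / 1055 = 69,857,820 BTU
Gas: input = 69,857,820 / 0.863 = 80,947,648 BTU = 809.5 therm → 809.5 × £3.07 = £2,485.09
Heat pump: 69,857,820 BTU / 3412 = 20,470 kWh heat; / 2.63 = 7,785 kWh in → × £0.0667 = £519.25
Difference = |£2,485.09 − £519.25| = £1,965.84 ≈ £1966

£1966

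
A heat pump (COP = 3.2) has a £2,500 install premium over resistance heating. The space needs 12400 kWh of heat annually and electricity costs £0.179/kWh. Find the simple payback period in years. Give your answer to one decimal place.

1.6 years

Resistance: 12400 kWh × £0.179 = £2,219.60/yr
Heat pump: 12400 / 3.2 = 3875 kWh in → × £0.179 = £693.62/yr
Annual savings = £1,525.97
Payback = £2,500 / £1,525.97 = 1.64 years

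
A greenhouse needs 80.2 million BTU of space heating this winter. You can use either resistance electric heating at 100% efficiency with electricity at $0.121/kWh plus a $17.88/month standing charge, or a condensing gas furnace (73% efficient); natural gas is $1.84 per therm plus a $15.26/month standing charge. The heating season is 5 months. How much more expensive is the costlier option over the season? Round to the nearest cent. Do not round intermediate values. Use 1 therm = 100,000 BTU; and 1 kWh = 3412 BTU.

$835.76

Heat load = 80.2 × 10⁶ BTU = 80,200,000 BTU
Gas: input = 80,200,000 / 0.73 = 109,863,014 BTU = 1,099 therm → 1,099 × $1.84 = $2,021.48; + 5 × $15.26 standing = $2,097.78
Electric: 80,200,000 BTU / 3412 = 23,510 kWh → × $0.121 = $2,844.14; + 5 × $17.88 standing = $2,933.54
Difference = |$2,097.78 − $2,933.54| = $835.76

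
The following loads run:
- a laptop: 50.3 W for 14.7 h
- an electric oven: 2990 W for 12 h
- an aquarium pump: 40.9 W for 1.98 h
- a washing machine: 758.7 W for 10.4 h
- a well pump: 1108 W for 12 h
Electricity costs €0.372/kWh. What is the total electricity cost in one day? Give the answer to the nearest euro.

laptop: 50.3 W × 14.7 h = 739 Wh = 0.7394 kWh
electric oven: 2990 W × 12 h = 35,880 Wh = 35.88 kWh
aquarium pump: 40.9 W × 1.98 h = 81 Wh = 0.08098 kWh
washing machine: 758.7 W × 10.4 h = 7,890 Wh = 7.89 kWh
well pump: 1108 W × 12 h = 13,296 Wh = 13.3 kWh
Total energy = 0.7394 + 35.88 + 0.08098 + 7.89 + 13.3 = 57.89 kWh
Cost = 57.89 kWh × €0.372 = €21.53 ≈ €22

€22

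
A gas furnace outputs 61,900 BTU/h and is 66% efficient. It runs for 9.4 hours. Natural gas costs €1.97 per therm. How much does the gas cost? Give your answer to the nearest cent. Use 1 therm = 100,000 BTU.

€17.37

Heat delivered = 61,900 BTU/h × 9.4 h = 581,860 BTU
Gas input = 581,860 / 0.660 = 881,606 BTU
= 881,606 / 100,000 = 8.816 therm
Cost = 8.816 × €1.97/therm = €17.37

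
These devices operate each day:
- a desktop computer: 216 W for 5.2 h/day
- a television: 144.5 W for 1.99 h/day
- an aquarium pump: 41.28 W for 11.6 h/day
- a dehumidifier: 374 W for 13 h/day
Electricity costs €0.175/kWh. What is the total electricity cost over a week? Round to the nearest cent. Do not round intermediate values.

desktop computer: 216 W × 5.2 h × 7 d = 7,862 Wh = 7.862 kWh
television: 144.5 W × 1.99 h × 7 d = 2,013 Wh = 2.013 kWh
aquarium pump: 41.28 W × 11.6 h × 7 d = 3,352 Wh = 3.352 kWh
dehumidifier: 374 W × 13 h × 7 d = 34,034 Wh = 34.03 kWh
Total energy = 7.862 + 2.013 + 3.352 + 34.03 = 47.26 kWh
Cost = 47.26 kWh × €0.175 = €8.27

€8.27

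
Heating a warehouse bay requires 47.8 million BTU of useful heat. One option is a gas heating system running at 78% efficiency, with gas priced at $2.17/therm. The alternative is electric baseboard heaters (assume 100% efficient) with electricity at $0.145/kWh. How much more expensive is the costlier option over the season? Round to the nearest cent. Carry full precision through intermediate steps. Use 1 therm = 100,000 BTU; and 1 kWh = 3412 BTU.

$701.54

Heat load = 47.8 × 10⁶ BTU = 47,800,000 BTU
Gas: input = 47,800,000 / 0.78 = 61,282,051 BTU = 612.8 therm → 612.8 × $2.17 = $1,329.82
Electric: 47,800,000 BTU / 3412 = 14,010 kWh → × $0.145 = $2,031.36
Difference = |$1,329.82 − $2,031.36| = $701.54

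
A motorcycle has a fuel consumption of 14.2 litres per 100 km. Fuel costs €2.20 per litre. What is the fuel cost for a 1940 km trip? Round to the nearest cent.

€606.06

Fuel = 14.2 L/100 km × 1940 km / 100 = 275.5 L
Cost = 275.5 L × €2.20/L = €606.06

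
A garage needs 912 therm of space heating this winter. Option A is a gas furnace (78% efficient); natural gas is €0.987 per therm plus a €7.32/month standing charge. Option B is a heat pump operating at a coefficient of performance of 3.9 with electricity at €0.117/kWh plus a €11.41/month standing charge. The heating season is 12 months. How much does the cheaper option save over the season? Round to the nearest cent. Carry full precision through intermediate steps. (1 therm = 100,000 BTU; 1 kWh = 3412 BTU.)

Heat load = 912 therm × 100,000 = 91,200,000 BTU
Gas: input = 91,200,000 / 0.78 = 116,923,077 BTU = 1,169 therm → 1,169 × €0.987 = €1,154.03; + 12 × €7.32 standing = €1,241.87
Heat pump: 91,200,000 BTU / 3412 = 26,730 kWh heat; / 3.9 = 6,854 kWh in → × €0.117 = €801.88; + 12 × €11.41 standing = €938.80
Difference = |€1,241.87 − €938.80| = €303.08

€303.08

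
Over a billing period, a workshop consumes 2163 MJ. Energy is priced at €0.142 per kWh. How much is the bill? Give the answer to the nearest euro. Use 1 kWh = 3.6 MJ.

€85

2163 MJ × (0.27778 kWh/MJ) = 600.8 kWh
Cost = 600.8 kWh × €0.142/kWh = €85.32 ≈ €85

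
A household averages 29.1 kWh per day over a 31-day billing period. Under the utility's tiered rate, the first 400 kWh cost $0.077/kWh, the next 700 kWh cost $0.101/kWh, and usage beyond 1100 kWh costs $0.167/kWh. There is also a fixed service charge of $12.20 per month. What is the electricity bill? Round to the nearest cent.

$93.71

Usage = 29.1 kWh/day × 31 days = 902.1 kWh
First 400 kWh × $0.077 = $30.80
Next 502.1 kWh × $0.101 = $50.71
Remaining tier: 0 kWh (not reached)
Energy charge = $81.51; + service $12.20 = $93.71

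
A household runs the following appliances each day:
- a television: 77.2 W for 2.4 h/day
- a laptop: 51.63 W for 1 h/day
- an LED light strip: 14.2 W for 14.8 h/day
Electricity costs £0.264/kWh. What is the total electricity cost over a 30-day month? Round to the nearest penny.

£3.54

television: 77.2 W × 2.4 h × 30 d = 5,558 Wh = 5.558 kWh
laptop: 51.63 W × 1 h × 30 d = 1,549 Wh = 1.549 kWh
LED light strip: 14.2 W × 14.8 h × 30 d = 6,305 Wh = 6.305 kWh
Total energy = 5.558 + 1.549 + 6.305 = 13.41 kWh
Cost = 13.41 kWh × £0.264 = £3.54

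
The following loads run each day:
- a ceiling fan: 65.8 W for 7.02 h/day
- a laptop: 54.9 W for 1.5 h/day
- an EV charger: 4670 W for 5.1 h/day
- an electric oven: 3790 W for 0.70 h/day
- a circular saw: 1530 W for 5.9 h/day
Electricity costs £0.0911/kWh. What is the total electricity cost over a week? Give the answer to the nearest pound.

ceiling fan: 65.8 W × 7.02 h × 7 d = 3,233 Wh = 3.233 kWh
laptop: 54.9 W × 1.5 h × 7 d = 576 Wh = 0.5764 kWh
EV charger: 4670 W × 5.1 h × 7 d = 166,719 Wh = 166.7 kWh
electric oven: 3790 W × 0.70 h × 7 d = 18,571 Wh = 18.57 kWh
circular saw: 1530 W × 5.9 h × 7 d = 63,189 Wh = 63.19 kWh
Total energy = 3.233 + 0.5764 + 166.7 + 18.57 + 63.19 = 252.3 kWh
Cost = 252.3 kWh × £0.0911 = £22.98 ≈ £23

£23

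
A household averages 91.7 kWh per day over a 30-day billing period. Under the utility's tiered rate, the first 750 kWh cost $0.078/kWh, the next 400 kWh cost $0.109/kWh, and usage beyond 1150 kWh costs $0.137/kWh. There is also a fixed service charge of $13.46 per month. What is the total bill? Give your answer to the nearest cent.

$334.90

Usage = 91.7 kWh/day × 30 days = 2751 kWh
First 750 kWh × $0.078 = $58.50
Next 400 kWh × $0.109 = $43.60
Remaining 1601 kWh × $0.137 = $219.34
Energy charge = $321.44; + service $13.46 = $334.90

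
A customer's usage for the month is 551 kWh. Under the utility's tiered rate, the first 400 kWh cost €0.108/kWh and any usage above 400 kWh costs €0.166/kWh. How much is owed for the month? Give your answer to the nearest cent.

First 400 kWh × €0.108 = €43.20
Remaining 151 kWh × €0.166 = €25.07
Total = €68.27

€68.27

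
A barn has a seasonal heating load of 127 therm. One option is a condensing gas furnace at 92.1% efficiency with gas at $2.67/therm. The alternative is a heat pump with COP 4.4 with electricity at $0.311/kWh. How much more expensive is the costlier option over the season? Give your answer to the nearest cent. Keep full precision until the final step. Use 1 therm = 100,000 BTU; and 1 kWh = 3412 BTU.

$105.09

Heat load = 127 therm × 100,000 = 12,700,000 BTU
Gas: input = 12,700,000 / 0.921 = 13,789,359 BTU = 137.9 therm → 137.9 × $2.67 = $368.18
Heat pump: 12,700,000 BTU / 3412 = 3,722 kWh heat; / 4.4 = 845.9 kWh in → × $0.311 = $263.09
Difference = |$368.18 − $263.09| = $105.09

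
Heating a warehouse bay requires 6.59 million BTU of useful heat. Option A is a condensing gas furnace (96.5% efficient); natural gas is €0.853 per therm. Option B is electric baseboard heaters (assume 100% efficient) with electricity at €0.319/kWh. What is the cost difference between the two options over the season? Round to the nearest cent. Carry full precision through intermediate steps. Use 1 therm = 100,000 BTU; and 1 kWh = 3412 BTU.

Heat load = 6.59 × 10⁶ BTU = 6,590,000 BTU
Gas: input = 6,590,000 / 0.965 = 6,829,016 BTU = 68.29 therm → 68.29 × €0.853 = €58.25
Electric: 6,590,000 BTU / 3412 = 1,931 kWh → × €0.319 = €616.12
Difference = |€58.25 − €616.12| = €557.87

€557.87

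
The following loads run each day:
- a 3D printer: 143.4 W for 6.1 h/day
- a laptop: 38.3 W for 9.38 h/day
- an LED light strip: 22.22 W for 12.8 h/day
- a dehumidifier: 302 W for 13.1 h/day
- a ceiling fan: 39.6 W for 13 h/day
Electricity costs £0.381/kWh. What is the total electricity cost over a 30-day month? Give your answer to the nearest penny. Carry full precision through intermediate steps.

£68.46

3D printer: 143.4 W × 6.1 h × 30 d = 26,242 Wh = 26.24 kWh
laptop: 38.3 W × 9.38 h × 30 d = 10,778 Wh = 10.78 kWh
LED light strip: 22.22 W × 12.8 h × 30 d = 8,532 Wh = 8.532 kWh
dehumidifier: 302 W × 13.1 h × 30 d = 118,686 Wh = 118.7 kWh
ceiling fan: 39.6 W × 13 h × 30 d = 15,444 Wh = 15.44 kWh
Total energy = 26.24 + 10.78 + 8.532 + 118.7 + 15.44 = 179.7 kWh
Cost = 179.7 kWh × £0.381 = £68.46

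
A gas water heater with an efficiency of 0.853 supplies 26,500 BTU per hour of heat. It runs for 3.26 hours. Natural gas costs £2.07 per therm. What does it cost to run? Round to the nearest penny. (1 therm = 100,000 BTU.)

£2.10

Heat delivered = 26,500 BTU/h × 3.26 h = 86,390 BTU
Gas input = 86,390 / 0.853 = 101,278 BTU
= 101,278 / 100,000 = 1.013 therm
Cost = 1.013 × £2.07/therm = £2.10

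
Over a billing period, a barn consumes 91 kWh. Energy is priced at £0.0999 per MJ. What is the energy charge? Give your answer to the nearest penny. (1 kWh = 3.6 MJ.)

91 kWh × (3.6 MJ/kWh) = 327.6 MJ
Cost = 327.6 MJ × £0.0999/MJ = £32.73

£32.73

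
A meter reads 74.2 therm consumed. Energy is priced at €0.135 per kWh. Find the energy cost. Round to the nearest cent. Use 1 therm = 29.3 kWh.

74.2 therm × (29.3 kWh/therm) = 2,174 kWh
Cost = 2,174 kWh × €0.135/kWh = €293.50

€293.50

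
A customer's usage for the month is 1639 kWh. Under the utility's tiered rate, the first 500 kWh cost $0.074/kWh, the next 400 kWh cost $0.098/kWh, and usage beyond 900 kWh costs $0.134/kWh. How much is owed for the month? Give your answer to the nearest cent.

First 500 kWh × $0.074 = $37.00
Next 400 kWh × $0.098 = $39.20
Remaining 739 kWh × $0.134 = $99.03
Total = $175.23

$175.23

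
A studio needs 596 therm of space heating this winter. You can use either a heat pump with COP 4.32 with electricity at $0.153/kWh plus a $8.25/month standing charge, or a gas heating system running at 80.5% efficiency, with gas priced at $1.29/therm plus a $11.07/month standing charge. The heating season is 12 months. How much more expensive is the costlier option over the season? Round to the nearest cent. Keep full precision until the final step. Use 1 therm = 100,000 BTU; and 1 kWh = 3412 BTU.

Heat load = 596 therm × 100,000 = 59,600,000 BTU
Gas: input = 59,600,000 / 0.805 = 74,037,267 BTU = 740.4 therm → 740.4 × $1.29 = $955.08; + 12 × $11.07 standing = $1,087.92
Heat pump: 59,600,000 BTU / 3412 = 17,470 kWh heat; / 4.32 = 4,043 kWh in → × $0.153 = $618.65; + 12 × $8.25 standing = $717.65
Difference = |$1,087.92 − $717.65| = $370.27

$370.27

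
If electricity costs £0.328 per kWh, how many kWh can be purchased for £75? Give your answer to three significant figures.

£75 / £0.328 per kWh = 228.7 kWh

229 kWh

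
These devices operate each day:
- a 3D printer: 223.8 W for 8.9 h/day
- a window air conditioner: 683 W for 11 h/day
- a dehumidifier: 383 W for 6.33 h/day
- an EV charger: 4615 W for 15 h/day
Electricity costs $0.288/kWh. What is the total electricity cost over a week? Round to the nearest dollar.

3D printer: 223.8 W × 8.9 h × 7 d = 13,943 Wh = 13.94 kWh
window air conditioner: 683 W × 11 h × 7 d = 52,591 Wh = 52.59 kWh
dehumidifier: 383 W × 6.33 h × 7 d = 16,971 Wh = 16.97 kWh
EV charger: 4615 W × 15 h × 7 d = 484,575 Wh = 484.6 kWh
Total energy = 13.94 + 52.59 + 16.97 + 484.6 = 568.1 kWh
Cost = 568.1 kWh × $0.288 = $163.61 ≈ $164

$164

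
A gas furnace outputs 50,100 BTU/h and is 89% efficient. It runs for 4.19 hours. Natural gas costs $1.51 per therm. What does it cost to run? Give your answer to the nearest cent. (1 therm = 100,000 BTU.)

Heat delivered = 50,100 BTU/h × 4.19 h = 209,919 BTU
Gas input = 209,919 / 0.89 = 235,864 BTU
= 235,864 / 100,000 = 2.359 therm
Cost = 2.359 × $1.51/therm = $3.56

$3.56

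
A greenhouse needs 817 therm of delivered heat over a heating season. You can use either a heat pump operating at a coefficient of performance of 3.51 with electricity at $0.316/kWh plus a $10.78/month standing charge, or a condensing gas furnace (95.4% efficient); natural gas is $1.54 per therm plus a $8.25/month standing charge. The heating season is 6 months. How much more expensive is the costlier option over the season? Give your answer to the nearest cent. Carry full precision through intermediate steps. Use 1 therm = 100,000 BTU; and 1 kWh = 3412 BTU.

$852.06

Heat load = 817 therm × 100,000 = 81,700,000 BTU
Gas: input = 81,700,000 / 0.954 = 85,639,413 BTU = 856.4 therm → 856.4 × $1.54 = $1,318.85; + 6 × $8.25 standing = $1,368.35
Heat pump: 81,700,000 BTU / 3412 = 23,940 kWh heat; / 3.51 = 6,822 kWh in → × $0.316 = $2,155.72; + 6 × $10.78 standing = $2,220.40
Difference = |$1,368.35 − $2,220.40| = $852.06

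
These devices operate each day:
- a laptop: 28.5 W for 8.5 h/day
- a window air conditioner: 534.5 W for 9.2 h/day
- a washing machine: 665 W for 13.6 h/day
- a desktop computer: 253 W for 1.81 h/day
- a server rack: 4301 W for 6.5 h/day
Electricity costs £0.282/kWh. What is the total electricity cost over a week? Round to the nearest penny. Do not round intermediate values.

£84.13

laptop: 28.5 W × 8.5 h × 7 d = 1,696 Wh = 1.696 kWh
window air conditioner: 534.5 W × 9.2 h × 7 d = 34,422 Wh = 34.42 kWh
washing machine: 665 W × 13.6 h × 7 d = 63,308 Wh = 63.31 kWh
desktop computer: 253 W × 1.81 h × 7 d = 3,206 Wh = 3.206 kWh
server rack: 4301 W × 6.5 h × 7 d = 195,696 Wh = 195.7 kWh
Total energy = 1.696 + 34.42 + 63.31 + 3.206 + 195.7 = 298.3 kWh
Cost = 298.3 kWh × £0.282 = £84.13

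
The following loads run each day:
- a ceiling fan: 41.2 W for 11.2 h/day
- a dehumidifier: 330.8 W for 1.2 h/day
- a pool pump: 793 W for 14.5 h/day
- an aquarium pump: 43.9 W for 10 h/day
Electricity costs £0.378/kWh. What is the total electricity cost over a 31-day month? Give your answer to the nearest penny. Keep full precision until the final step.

£149.94

ceiling fan: 41.2 W × 11.2 h × 31 d = 14,305 Wh = 14.3 kWh
dehumidifier: 330.8 W × 1.2 h × 31 d = 12,306 Wh = 12.31 kWh
pool pump: 793 W × 14.5 h × 31 d = 356,454 Wh = 356.5 kWh
aquarium pump: 43.9 W × 10 h × 31 d = 13,609 Wh = 13.61 kWh
Total energy = 14.3 + 12.31 + 356.5 + 13.61 = 396.7 kWh
Cost = 396.7 kWh × £0.378 = £149.94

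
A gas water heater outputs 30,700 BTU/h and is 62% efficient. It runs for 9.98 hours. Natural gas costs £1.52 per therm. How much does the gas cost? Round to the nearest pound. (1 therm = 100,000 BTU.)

£8

Heat delivered = 30,700 BTU/h × 9.98 h = 306,386 BTU
Gas input = 306,386 / 0.62 = 494,171 BTU
= 494,171 / 100,000 = 4.942 therm
Cost = 4.942 × £1.52/therm = £7.51 ≈ £8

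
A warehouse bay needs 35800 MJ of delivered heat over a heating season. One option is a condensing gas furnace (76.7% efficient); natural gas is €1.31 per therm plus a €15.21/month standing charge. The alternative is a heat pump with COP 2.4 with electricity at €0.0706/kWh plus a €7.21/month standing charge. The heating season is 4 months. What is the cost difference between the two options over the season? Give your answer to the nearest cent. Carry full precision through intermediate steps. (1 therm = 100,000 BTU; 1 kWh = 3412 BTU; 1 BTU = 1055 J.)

€319.01

Heat load = 35800 MJ = 35,800,000,000 J / 1055 = 33,933,649 BTU
Gas: input = 33,933,649 / 0.767 = 44,242,046 BTU = 442.4 therm → 442.4 × €1.31 = €579.57; + 4 × €15.21 standing = €640.41
Heat pump: 33,933,649 BTU / 3412 = 9,945 kWh heat; / 2.4 = 4,144 kWh in → × €0.0706 = €292.56; + 4 × €7.21 standing = €321.40
Difference = |€640.41 − €321.40| = €319.01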